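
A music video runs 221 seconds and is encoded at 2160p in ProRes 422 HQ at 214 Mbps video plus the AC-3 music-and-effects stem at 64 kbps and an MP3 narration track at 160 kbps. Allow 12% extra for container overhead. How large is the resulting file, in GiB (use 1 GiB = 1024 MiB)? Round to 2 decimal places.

6.17 GiB

Audio total: 64 + 160 = 224 kbps = 0.224 Mbps.
Total bitrate: 214 + 0.224 = 214.224 Mbps.
Stream data: 214.224 Mbps × 221 s = 47343.5 Mb.
With 12% container overhead: ×1.12.
53,025 Mb = 6,628,090,560 bytes ÷ 1,073,741,824 = 6.173 GiB.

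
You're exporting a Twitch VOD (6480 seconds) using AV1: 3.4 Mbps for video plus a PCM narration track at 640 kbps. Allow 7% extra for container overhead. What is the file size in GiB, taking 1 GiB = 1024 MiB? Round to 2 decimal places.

Audio: 640 kbps = 0.640 Mbps.
Total bitrate: 3.4 + 0.640 = 4.040 Mbps.
Stream data: 4.040 Mbps × 6480 s = 26179.2 Mb.
With 7% container overhead: ×1.07.
28,012 Mb = 3,501,468,000 bytes ÷ 1,073,741,824 = 3.261 GiB.

3.26 GiB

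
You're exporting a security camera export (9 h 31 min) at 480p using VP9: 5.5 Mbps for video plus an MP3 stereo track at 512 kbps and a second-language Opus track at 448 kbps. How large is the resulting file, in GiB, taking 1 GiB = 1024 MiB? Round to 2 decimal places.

9 h 31 min = 571 min = 34260 s
Audio total: 512 + 448 = 960 kbps = 0.960 Mbps.
Total bitrate: 5.5 + 0.960 = 6.460 Mbps.
Stream data: 6.460 Mbps × 34260 s = 221319.6 Mb.
221,320 Mb = 27,664,950,000 bytes ÷ 1,073,741,824 = 25.76 GiB.

25.76 GiB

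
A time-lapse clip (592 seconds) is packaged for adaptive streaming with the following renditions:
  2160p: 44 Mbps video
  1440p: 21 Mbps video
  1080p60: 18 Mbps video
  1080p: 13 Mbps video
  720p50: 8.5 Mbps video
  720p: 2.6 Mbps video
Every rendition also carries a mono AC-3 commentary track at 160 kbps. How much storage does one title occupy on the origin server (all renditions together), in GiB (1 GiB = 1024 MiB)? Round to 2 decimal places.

7.45 GiB

Audio: 160 kbps = 0.160 Mbps.
Sum of rendition bitrates: (44+0.160) + (21+0.160) + (18+0.160) + (13+0.160) + (8.5+0.160) + (2.6+0.160) = 108.060 Mbps.
× 592 s = 63,972 Mb = 7,996 MB = 7.447 GiB.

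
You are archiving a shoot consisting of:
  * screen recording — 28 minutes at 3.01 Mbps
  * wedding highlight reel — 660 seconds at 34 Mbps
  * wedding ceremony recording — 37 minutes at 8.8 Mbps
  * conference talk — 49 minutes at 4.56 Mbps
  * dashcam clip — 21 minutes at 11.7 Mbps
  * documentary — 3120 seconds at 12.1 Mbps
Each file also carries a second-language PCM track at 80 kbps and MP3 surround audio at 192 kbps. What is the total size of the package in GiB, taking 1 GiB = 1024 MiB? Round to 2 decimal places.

Audio total: 80 + 192 = 272 kbps = 0.272 Mbps.
screen recording: 3.282 Mbps × 1680 s = 5513.8 Mb
wedding highlight reel: 34.272 Mbps × 660 s = 22619.5 Mb
wedding ceremony recording: 9.072 Mbps × 2220 s = 20139.8 Mb
conference talk: 4.832 Mbps × 2940 s = 14206.1 Mb
dashcam clip: 11.972 Mbps × 1260 s = 15084.7 Mb
documentary: 12.372 Mbps × 3120 s = 38600.6 Mb
Total: 116164.6 Mb = 14520.6 MB.
= 13.52 GiB.

13.52 GiB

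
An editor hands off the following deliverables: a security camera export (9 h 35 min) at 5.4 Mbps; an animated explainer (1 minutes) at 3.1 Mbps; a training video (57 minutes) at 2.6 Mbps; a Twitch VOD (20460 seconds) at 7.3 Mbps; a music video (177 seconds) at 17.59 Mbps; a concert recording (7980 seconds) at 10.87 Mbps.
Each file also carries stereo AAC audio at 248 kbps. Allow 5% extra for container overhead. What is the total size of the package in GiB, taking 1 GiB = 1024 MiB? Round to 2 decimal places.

55.14 GiB

Audio: 248 kbps = 0.248 Mbps.
security camera export: 5.648 Mbps × 34500 s × 1.05 = 204598.8 Mb
animated explainer: 3.348 Mbps × 60 s × 1.05 = 210.9 Mb
training video: 2.848 Mbps × 3420 s × 1.05 = 10227.2 Mb
Twitch VOD: 7.548 Mbps × 20460 s × 1.05 = 162153.7 Mb
music video: 17.838 Mbps × 177 s × 1.05 = 3315.2 Mb
concert recording: 11.118 Mbps × 7980 s × 1.05 = 93157.7 Mb
Total: 473663.5 Mb = 59207.9 MB.
= 55.14 GiB.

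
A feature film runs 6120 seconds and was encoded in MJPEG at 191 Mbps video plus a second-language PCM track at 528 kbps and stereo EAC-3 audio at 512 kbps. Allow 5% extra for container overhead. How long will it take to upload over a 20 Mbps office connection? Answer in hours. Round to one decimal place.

17.1 hours

Audio total: 528 + 512 = 1040 kbps = 1.040 Mbps.
Total bitrate: 192.040 Mbps.
File: 192.040 Mbps × 6120 s = 1175284.8 Mb.
With 5% container overhead: ×1.05. → 1234049.0 Mb.
At 20 Mbps: 1234049.0 / 20 = 61702.5 s ≈ 17.1 hours.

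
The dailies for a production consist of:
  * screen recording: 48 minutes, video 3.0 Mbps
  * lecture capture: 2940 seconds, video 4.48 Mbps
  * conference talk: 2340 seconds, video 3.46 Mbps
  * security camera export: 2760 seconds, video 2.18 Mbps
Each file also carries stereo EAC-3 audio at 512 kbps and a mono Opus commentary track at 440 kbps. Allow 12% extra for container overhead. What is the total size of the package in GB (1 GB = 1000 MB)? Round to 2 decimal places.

6.48 GB

Audio total: 512 + 440 = 952 kbps = 0.952 Mbps.
screen recording: 3.952 Mbps × 2880 s × 1.12 = 12747.6 Mb
lecture capture: 5.432 Mbps × 2940 s × 1.12 = 17886.5 Mb
conference talk: 4.412 Mbps × 2340 s × 1.12 = 11563.0 Mb
security camera export: 3.132 Mbps × 2760 s × 1.12 = 9681.6 Mb
Total: 51878.7 Mb = 6484.8 MB.
= 6.485 GB.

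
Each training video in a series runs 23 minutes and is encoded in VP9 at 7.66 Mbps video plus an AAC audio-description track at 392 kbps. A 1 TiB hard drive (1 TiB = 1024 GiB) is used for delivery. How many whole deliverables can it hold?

791

23 min = 1380 s
Audio: 392 kbps = 0.392 Mbps.
Total bitrate: 8.052 Mbps.
Per item: 8.052 Mbps × 1380 s = 11,112 Mb = 1,389 MB.
Capacity: 1 TiB = 8,796,093 Mb; 791.60 items → 791 complete.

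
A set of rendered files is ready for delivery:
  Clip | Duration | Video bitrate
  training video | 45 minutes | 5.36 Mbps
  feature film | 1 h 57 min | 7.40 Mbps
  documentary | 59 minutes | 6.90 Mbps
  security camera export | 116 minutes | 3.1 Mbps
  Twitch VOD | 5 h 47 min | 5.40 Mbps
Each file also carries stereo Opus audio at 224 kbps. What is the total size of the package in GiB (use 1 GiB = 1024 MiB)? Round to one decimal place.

27.2 GiB

Audio: 224 kbps = 0.224 Mbps.
training video: 5.584 Mbps × 2700 s = 15076.8 Mb
feature film: 7.624 Mbps × 7020 s = 53520.5 Mb
documentary: 7.124 Mbps × 3540 s = 25219.0 Mb
security camera export: 3.324 Mbps × 6960 s = 23135.0 Mb
Twitch VOD: 5.624 Mbps × 20820 s = 117091.7 Mb
Total: 234043.0 Mb = 29255.4 MB.
= 27.25 GiB.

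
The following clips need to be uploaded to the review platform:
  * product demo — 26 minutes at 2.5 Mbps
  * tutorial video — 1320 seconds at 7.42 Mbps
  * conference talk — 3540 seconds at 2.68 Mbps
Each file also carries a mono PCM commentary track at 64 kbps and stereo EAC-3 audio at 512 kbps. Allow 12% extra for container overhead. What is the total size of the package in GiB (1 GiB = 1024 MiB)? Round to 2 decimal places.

3.50 GiB

Audio total: 64 + 512 = 576 kbps = 0.576 Mbps.
product demo: 3.076 Mbps × 1560 s × 1.12 = 5374.4 Mb
tutorial video: 7.996 Mbps × 1320 s × 1.12 = 11821.3 Mb
conference talk: 3.256 Mbps × 3540 s × 1.12 = 12909.4 Mb
Total: 30105.1 Mb = 3763.1 MB.
= 3.505 GiB.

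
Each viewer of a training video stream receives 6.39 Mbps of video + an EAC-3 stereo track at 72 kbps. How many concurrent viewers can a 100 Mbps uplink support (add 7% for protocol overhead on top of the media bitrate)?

Audio: 72 kbps = 0.072 Mbps.
Per-viewer media rate: 6.462 Mbps.
On the wire with 7% overhead: 6.914 Mbps.
100 Mbps = 100.0 Mbps; 100.0 / 6.914 = 14.46 → 14 viewers.

14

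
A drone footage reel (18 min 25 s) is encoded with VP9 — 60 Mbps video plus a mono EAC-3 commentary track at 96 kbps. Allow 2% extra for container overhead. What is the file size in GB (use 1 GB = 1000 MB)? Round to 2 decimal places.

18 min 25 s = 1105 s
Audio: 96 kbps = 0.096 Mbps.
Total bitrate: 60 + 0.096 = 60.096 Mbps.
Stream data: 60.096 Mbps × 1105 s = 66406.1 Mb.
With 2% container overhead: ×1.02.
67,734 Mb ÷ 8 = 8,467 MB → 8.467 GB.

8.47 GB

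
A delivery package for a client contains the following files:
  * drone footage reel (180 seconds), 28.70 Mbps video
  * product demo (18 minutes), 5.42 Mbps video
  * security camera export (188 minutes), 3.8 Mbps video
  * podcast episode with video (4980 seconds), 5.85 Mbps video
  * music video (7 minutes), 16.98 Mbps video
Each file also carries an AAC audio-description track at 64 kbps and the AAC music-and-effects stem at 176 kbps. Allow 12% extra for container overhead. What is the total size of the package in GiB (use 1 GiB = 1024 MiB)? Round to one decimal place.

Audio total: 64 + 176 = 240 kbps = 0.240 Mbps.
drone footage reel: 28.940 Mbps × 180 s × 1.12 = 5834.3 Mb
product demo: 5.660 Mbps × 1080 s × 1.12 = 6846.3 Mb
security camera export: 4.040 Mbps × 11280 s × 1.12 = 51039.7 Mb
podcast episode with video: 6.090 Mbps × 4980 s × 1.12 = 33967.6 Mb
music video: 17.220 Mbps × 420 s × 1.12 = 8100.3 Mb
Total: 105788.3 Mb = 13223.5 MB.
= 12.32 GiB.

12.3 GiB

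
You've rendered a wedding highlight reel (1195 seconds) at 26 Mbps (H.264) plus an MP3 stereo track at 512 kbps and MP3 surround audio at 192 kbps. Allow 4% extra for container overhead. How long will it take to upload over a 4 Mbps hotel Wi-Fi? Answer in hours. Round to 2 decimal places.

Audio total: 512 + 192 = 704 kbps = 0.704 Mbps.
Total bitrate: 26.704 Mbps.
File: 26.704 Mbps × 1195 s = 31911.3 Mb.
With 4% container overhead: ×1.04. → 33187.7 Mb.
At 4 Mbps: 33187.7 / 4 = 8296.9 s ≈ 2.3 hours.

2.30 hours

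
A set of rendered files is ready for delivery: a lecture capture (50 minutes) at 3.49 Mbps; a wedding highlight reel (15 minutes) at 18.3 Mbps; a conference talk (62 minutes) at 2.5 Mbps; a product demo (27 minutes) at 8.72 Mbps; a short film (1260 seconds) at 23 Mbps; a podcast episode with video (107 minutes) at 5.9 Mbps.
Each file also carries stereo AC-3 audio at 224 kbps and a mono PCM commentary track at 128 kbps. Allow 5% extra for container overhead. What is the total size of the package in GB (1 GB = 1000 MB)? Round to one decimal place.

16.2 GB

Audio total: 224 + 128 = 352 kbps = 0.352 Mbps.
lecture capture: 3.842 Mbps × 3000 s × 1.05 = 12102.3 Mb
wedding highlight reel: 18.652 Mbps × 900 s × 1.05 = 17626.1 Mb
conference talk: 2.852 Mbps × 3720 s × 1.05 = 11139.9 Mb
product demo: 9.072 Mbps × 1620 s × 1.05 = 15431.5 Mb
short film: 23.352 Mbps × 1260 s × 1.05 = 30894.7 Mb
podcast episode with video: 6.252 Mbps × 6420 s × 1.05 = 42144.7 Mb
Total: 129339.3 Mb = 16167.4 MB.
= 16.17 GB.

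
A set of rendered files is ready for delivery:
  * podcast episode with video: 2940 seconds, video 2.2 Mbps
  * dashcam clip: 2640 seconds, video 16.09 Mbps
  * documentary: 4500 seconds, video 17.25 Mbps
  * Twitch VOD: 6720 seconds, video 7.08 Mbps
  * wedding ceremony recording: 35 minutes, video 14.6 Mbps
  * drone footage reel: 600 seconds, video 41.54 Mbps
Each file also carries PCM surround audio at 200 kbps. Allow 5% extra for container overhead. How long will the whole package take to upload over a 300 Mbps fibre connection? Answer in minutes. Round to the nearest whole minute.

Audio: 200 kbps = 0.200 Mbps.
podcast episode with video: 2.400 Mbps × 2940 s × 1.05 = 7408.8 Mb
dashcam clip: 16.290 Mbps × 2640 s × 1.05 = 45155.9 Mb
documentary: 17.450 Mbps × 4500 s × 1.05 = 82451.2 Mb
Twitch VOD: 7.280 Mbps × 6720 s × 1.05 = 51367.7 Mb
wedding ceremony recording: 14.800 Mbps × 2100 s × 1.05 = 32634.0 Mb
drone footage reel: 41.740 Mbps × 600 s × 1.05 = 26296.2 Mb
Total: 245313.8 Mb = 30664.2 MB.
At 300 Mbps: 245313.8 / 300 = 818 s ≈ 13.6 minutes.

14 minutes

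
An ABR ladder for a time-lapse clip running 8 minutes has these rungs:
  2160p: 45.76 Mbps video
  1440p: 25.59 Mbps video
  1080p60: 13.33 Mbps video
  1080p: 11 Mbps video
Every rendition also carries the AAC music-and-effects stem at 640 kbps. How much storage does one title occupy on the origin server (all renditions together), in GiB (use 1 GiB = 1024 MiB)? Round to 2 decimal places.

8 min = 480 s
Audio: 640 kbps = 0.640 Mbps.
Sum of rendition bitrates: (45.76+0.640) + (25.59+0.640) + (13.33+0.640) + (11+0.640) = 98.240 Mbps.
× 480 s = 47,155 Mb = 5,894 MB = 5.490 GiB.

5.49 GiB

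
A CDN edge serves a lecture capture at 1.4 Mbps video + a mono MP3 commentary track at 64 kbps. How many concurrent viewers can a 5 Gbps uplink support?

3415

Audio: 64 kbps = 0.064 Mbps.
Per-viewer media rate: 1.464 Mbps.
5 Gbps = 5,000 Mbps; 5,000 / 1.464 = 3415.30 → 3415 viewers.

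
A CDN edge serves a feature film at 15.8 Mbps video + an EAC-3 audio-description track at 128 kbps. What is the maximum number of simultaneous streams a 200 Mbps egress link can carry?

Audio: 128 kbps = 0.128 Mbps.
Per-viewer media rate: 15.928 Mbps.
200 Mbps = 200.0 Mbps; 200.0 / 15.928 = 12.56 → 12 viewers.

12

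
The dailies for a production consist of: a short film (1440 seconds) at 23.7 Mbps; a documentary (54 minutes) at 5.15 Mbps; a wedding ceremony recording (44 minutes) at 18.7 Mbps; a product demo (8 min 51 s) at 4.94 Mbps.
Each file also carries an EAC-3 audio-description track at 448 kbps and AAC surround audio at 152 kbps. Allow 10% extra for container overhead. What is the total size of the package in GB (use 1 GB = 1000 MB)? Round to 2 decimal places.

14.78 GB

Audio total: 448 + 152 = 600 kbps = 0.600 Mbps.
short film: 24.300 Mbps × 1440 s × 1.10 = 38491.2 Mb
documentary: 5.750 Mbps × 3240 s × 1.10 = 20493.0 Mb
wedding ceremony recording: 19.300 Mbps × 2640 s × 1.10 = 56047.2 Mb
product demo: 5.540 Mbps × 531 s × 1.10 = 3235.9 Mb
Total: 118267.3 Mb = 14783.4 MB.
= 14.78 GB.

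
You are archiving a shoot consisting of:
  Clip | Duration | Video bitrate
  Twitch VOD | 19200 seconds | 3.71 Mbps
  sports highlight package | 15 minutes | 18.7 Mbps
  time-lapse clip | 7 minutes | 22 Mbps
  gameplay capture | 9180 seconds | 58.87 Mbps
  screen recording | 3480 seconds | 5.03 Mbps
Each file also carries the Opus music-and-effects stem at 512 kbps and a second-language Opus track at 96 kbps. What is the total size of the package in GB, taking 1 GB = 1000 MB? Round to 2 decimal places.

Audio total: 512 + 96 = 608 kbps = 0.608 Mbps.
Twitch VOD: 4.318 Mbps × 19200 s = 82905.6 Mb
sports highlight package: 19.308 Mbps × 900 s = 17377.2 Mb
time-lapse clip: 22.608 Mbps × 420 s = 9495.4 Mb
gameplay capture: 59.478 Mbps × 9180 s = 546008.0 Mb
screen recording: 5.638 Mbps × 3480 s = 19620.2 Mb
Total: 675406.4 Mb = 84425.8 MB.
= 84.43 GB.

84.43 GB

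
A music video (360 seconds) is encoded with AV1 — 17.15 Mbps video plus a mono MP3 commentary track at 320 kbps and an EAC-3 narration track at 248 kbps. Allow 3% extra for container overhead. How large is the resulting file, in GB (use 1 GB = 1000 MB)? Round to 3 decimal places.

Audio total: 320 + 248 = 568 kbps = 0.568 Mbps.
Total bitrate: 17.15 + 0.568 = 17.718 Mbps.
Stream data: 17.718 Mbps × 360 s = 6378.5 Mb.
With 3% container overhead: ×1.03.
6,570 Mb ÷ 8 = 821.2 MB → 0.8212 GB.

0.821 GB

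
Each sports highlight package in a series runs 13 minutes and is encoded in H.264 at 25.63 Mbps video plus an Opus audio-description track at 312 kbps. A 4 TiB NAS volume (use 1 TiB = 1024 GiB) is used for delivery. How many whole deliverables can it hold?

13 min = 780 s
Audio: 312 kbps = 0.312 Mbps.
Total bitrate: 25.942 Mbps.
Per item: 25.942 Mbps × 780 s = 20,235 Mb = 2,529 MB.
Capacity: 4 TiB = 35,184,372 Mb; 1738.81 items → 1738 complete.

1738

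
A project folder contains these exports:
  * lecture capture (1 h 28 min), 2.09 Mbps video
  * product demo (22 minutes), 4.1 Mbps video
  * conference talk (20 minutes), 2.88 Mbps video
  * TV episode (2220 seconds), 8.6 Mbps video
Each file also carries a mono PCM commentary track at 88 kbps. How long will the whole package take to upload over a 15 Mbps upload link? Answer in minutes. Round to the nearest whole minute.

44 minutes

Audio: 88 kbps = 0.088 Mbps.
lecture capture: 2.178 Mbps × 5280 s = 11499.8 Mb
product demo: 4.188 Mbps × 1320 s = 5528.2 Mb
conference talk: 2.968 Mbps × 1200 s = 3561.6 Mb
TV episode: 8.688 Mbps × 2220 s = 19287.4 Mb
Total: 39877.0 Mb = 4984.6 MB.
At 15 Mbps: 39877.0 / 15 = 2658 s ≈ 44.3 minutes.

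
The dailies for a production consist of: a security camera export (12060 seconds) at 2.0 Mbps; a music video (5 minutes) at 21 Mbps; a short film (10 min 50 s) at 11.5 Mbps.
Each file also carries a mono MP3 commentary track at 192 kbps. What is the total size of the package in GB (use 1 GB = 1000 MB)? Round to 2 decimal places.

Audio: 192 kbps = 0.192 Mbps.
security camera export: 2.192 Mbps × 12060 s = 26435.5 Mb
music video: 21.192 Mbps × 300 s = 6357.6 Mb
short film: 11.692 Mbps × 650 s = 7599.8 Mb
Total: 40392.9 Mb = 5049.1 MB.
= 5.049 GB.

5.05 GB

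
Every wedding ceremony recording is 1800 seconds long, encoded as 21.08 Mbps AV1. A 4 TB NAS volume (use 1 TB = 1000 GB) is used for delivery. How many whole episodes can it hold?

843

Per item: 21.080 Mbps × 1800 s = 37,944 Mb = 4,743 MB.
Capacity: 4 TB = 32,000,000 Mb; 843.35 items → 843 complete.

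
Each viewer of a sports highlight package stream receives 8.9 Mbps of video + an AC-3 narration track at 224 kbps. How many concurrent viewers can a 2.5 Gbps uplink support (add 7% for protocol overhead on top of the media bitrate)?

256

Audio: 224 kbps = 0.224 Mbps.
Per-viewer media rate: 9.124 Mbps.
On the wire with 7% overhead: 9.763 Mbps.
2.5 Gbps = 2,500 Mbps; 2,500 / 9.763 = 256.08 → 256 viewers.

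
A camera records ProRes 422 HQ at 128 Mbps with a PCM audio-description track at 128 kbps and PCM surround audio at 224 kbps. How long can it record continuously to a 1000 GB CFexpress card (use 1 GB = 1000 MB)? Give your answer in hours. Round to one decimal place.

17.3 hours

Audio total: 128 + 224 = 352 kbps = 0.352 Mbps.
Total bitrate: 128 + 0.352 = 128.352 Mbps.
Capacity: 1000 GB = 8,000,000 Mb.
Recording time: 8,000,000 / 128.352 = 62,329 s ≈ 17.3 hours.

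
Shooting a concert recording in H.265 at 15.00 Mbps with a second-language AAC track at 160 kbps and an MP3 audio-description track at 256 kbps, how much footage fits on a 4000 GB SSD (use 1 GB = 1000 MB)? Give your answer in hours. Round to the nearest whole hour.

Audio total: 160 + 256 = 416 kbps = 0.416 Mbps.
Total bitrate: 15.00 + 0.416 = 15.416 Mbps.
Capacity: 4000 GB = 32,000,000 Mb.
Recording time: 32,000,000 / 15.416 = 2,075,765 s ≈ 577 hours.

577 hours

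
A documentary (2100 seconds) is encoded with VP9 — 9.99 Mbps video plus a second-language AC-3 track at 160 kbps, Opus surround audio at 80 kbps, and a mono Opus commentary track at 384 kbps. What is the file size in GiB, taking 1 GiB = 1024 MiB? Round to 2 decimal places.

2.59 GiB

Audio total: 160 + 80 + 384 = 624 kbps = 0.624 Mbps.
Total bitrate: 9.99 + 0.624 = 10.614 Mbps.
Stream data: 10.614 Mbps × 2100 s = 22289.4 Mb.
22,289 Mb = 2,786,175,000 bytes ÷ 1,073,741,824 = 2.595 GiB.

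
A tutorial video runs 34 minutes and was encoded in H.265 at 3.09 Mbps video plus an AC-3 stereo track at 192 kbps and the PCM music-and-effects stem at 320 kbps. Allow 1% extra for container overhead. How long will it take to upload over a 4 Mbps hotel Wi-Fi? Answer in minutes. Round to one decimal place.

34 min = 2040 s
Audio total: 192 + 320 = 512 kbps = 0.512 Mbps.
Total bitrate: 3.602 Mbps.
File: 3.602 Mbps × 2040 s = 7348.1 Mb.
With 1% container overhead: ×1.01. → 7421.6 Mb.
At 4 Mbps: 7421.6 / 4 = 1855.4 s ≈ 30.9 minutes.

30.9 minutes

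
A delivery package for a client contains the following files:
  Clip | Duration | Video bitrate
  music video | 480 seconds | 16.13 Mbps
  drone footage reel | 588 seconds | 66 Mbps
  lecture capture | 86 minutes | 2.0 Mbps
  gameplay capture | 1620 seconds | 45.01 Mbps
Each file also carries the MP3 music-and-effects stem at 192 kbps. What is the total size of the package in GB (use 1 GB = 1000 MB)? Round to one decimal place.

16.4 GB

Audio: 192 kbps = 0.192 Mbps.
music video: 16.322 Mbps × 480 s = 7834.6 Mb
drone footage reel: 66.192 Mbps × 588 s = 38920.9 Mb
lecture capture: 2.192 Mbps × 5160 s = 11310.7 Mb
gameplay capture: 45.202 Mbps × 1620 s = 73227.2 Mb
Total: 131293.4 Mb = 16411.7 MB.
= 16.41 GB.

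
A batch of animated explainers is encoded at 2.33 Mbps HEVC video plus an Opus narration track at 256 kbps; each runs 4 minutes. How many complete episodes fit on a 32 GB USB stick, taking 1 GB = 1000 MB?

4 min = 240 s
Audio: 256 kbps = 0.256 Mbps.
Total bitrate: 2.586 Mbps.
Per item: 2.586 Mbps × 240 s = 620.6 Mb = 77.58 MB.
Capacity: 32 GB = 256,000 Mb; 412.48 items → 412 complete.

412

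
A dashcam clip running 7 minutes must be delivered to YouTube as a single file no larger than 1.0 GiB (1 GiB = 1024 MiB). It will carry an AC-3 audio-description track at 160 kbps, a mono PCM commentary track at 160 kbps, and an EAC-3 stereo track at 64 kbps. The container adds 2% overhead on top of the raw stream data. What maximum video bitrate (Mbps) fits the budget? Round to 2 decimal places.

19.67 Mbps

Budget: 1.0 GiB = 8589.9 Mb.
Stream payload after overhead: 8589.9 / 1.02 = 8421.5 Mb.
7 min = 420 s
Total bitrate budget: 8421.5 Mb / 420 s = 20.051 Mbps.
Audio total: 160 + 160 + 64 = 384 kbps = 0.384 Mbps.
Video: 20.051 − 0.384 = 19.667 Mbps.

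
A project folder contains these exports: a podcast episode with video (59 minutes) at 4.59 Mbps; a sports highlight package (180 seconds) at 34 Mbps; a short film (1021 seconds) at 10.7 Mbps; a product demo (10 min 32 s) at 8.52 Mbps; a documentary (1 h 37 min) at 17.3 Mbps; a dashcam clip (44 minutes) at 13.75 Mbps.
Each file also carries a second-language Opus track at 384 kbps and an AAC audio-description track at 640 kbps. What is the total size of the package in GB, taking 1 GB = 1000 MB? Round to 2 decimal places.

23.73 GB

Audio total: 384 + 640 = 1024 kbps = 1.024 Mbps.
podcast episode with video: 5.614 Mbps × 3540 s = 19873.6 Mb
sports highlight package: 35.024 Mbps × 180 s = 6304.3 Mb
short film: 11.724 Mbps × 1021 s = 11970.2 Mb
product demo: 9.544 Mbps × 632 s = 6031.8 Mb
documentary: 18.324 Mbps × 5820 s = 106645.7 Mb
dashcam clip: 14.774 Mbps × 2640 s = 39003.4 Mb
Total: 189828.9 Mb = 23728.6 MB.
= 23.73 GB.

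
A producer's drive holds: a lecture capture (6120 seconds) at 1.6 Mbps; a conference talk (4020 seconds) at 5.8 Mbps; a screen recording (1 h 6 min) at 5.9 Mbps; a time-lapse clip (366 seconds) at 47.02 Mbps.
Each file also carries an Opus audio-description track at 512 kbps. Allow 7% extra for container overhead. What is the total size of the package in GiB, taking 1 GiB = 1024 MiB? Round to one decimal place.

Audio: 512 kbps = 0.512 Mbps.
lecture capture: 2.112 Mbps × 6120 s × 1.07 = 13830.2 Mb
conference talk: 6.312 Mbps × 4020 s × 1.07 = 27150.4 Mb
screen recording: 6.412 Mbps × 3960 s × 1.07 = 27168.9 Mb
time-lapse clip: 47.532 Mbps × 366 s × 1.07 = 18614.5 Mb
Total: 86764.1 Mb = 10845.5 MB.
= 10.10 GiB.

10.1 GiB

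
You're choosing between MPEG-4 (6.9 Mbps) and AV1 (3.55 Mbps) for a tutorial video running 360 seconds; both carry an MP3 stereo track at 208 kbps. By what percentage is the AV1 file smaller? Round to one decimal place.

Audio: 208 kbps = 0.208 Mbps.
MPEG-4: 7.108 Mbps × 360 s = 2558.9 Mb = 319.860 MB.
AV1: 3.758 Mbps × 360 s = 1352.9 Mb = 169.110 MB.
Reduction: (1 − 169.110/319.860) × 100 = 47.13%.

47.1%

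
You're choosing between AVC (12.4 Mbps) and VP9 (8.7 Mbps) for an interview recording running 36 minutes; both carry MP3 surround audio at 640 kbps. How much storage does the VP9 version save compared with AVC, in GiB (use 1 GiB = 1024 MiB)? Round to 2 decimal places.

0.93 GiB

36 min = 2160 s
Audio: 640 kbps = 0.640 Mbps.
AVC: 13.040 Mbps × 2160 s = 28166.4 Mb = 3.279 GiB.
VP9: 9.340 Mbps × 2160 s = 20174.4 Mb = 2.349 GiB.
Saving: 3.279 − 2.349 = 0.930 GiB.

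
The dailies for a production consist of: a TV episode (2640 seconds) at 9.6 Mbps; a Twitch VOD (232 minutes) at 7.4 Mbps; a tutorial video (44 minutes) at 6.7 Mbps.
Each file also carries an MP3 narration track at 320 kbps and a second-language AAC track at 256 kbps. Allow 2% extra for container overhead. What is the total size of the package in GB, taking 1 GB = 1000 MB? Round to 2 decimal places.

20.03 GB

Audio total: 320 + 256 = 576 kbps = 0.576 Mbps.
TV episode: 10.176 Mbps × 2640 s × 1.02 = 27401.9 Mb
Twitch VOD: 7.976 Mbps × 13920 s × 1.02 = 113246.4 Mb
tutorial video: 7.276 Mbps × 2640 s × 1.02 = 19592.8 Mb
Total: 160241.2 Mb = 20030.1 MB.
= 20.03 GB.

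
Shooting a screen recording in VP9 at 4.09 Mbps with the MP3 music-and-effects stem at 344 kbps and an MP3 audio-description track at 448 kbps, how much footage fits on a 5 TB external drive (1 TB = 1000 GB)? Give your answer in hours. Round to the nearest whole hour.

2276 hours

Audio total: 344 + 448 = 792 kbps = 0.792 Mbps.
Total bitrate: 4.09 + 0.792 = 4.882 Mbps.
Capacity: 5 TB = 40,000,000 Mb.
Recording time: 40,000,000 / 4.882 = 8,193,363 s ≈ 2,276 hours.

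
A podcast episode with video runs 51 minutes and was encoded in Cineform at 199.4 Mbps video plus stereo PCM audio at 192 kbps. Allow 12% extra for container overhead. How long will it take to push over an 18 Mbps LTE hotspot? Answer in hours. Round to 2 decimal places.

10.56 hours

51 min = 3060 s
Audio: 192 kbps = 0.192 Mbps.
Total bitrate: 199.592 Mbps.
File: 199.592 Mbps × 3060 s = 610751.5 Mb.
With 12% container overhead: ×1.12. → 684041.7 Mb.
At 18 Mbps: 684041.7 / 18 = 38002.3 s ≈ 10.6 hours.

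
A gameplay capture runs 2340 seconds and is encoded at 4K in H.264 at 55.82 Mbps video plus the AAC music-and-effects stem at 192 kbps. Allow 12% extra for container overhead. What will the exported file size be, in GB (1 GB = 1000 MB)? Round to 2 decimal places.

18.35 GB

Audio: 192 kbps = 0.192 Mbps.
Total bitrate: 55.82 + 0.192 = 56.012 Mbps.
Stream data: 56.012 Mbps × 2340 s = 131068.1 Mb.
With 12% container overhead: ×1.12.
146,796 Mb ÷ 8 = 18,350 MB → 18.35 GB.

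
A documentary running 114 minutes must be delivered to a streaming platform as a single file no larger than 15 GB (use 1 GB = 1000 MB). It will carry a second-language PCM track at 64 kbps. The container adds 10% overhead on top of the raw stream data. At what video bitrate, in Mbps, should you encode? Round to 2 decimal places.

Budget: 15 GB = 120000.0 Mb.
Stream payload after overhead: 120000.0 / 1.10 = 109090.9 Mb.
114 min = 6840 s
Total bitrate budget: 109090.9 Mb / 6840 s = 15.949 Mbps.
Audio: 64 kbps = 0.064 Mbps.
Video: 15.949 − 0.064 = 15.885 Mbps.

15.88 Mbps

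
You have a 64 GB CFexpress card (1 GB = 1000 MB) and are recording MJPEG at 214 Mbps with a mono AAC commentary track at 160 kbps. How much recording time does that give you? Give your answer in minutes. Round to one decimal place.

39.8 minutes

Audio: 160 kbps = 0.160 Mbps.
Total bitrate: 214 + 0.160 = 214.160 Mbps.
Capacity: 64 GB = 512,000 Mb.
Recording time: 512,000 / 214.160 = 2,391 s ≈ 39.8 minutes.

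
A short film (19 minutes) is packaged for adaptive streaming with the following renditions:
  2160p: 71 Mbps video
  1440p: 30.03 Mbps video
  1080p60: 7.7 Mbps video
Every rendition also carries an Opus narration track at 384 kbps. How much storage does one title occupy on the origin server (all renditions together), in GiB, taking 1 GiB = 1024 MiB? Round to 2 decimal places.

14.58 GiB

19 min = 1140 s
Audio: 384 kbps = 0.384 Mbps.
Sum of rendition bitrates: (71+0.384) + (30.03+0.384) + (7.7+0.384) = 109.882 Mbps.
× 1140 s = 125,265 Mb = 15,658 MB = 14.58 GiB.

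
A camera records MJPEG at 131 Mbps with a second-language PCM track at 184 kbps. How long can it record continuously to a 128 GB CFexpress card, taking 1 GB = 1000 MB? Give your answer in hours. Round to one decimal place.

2.2 hours

Audio: 184 kbps = 0.184 Mbps.
Total bitrate: 131 + 0.184 = 131.184 Mbps.
Capacity: 128 GB = 1,024,000 Mb.
Recording time: 1,024,000 / 131.184 = 7,806 s ≈ 2.17 hours.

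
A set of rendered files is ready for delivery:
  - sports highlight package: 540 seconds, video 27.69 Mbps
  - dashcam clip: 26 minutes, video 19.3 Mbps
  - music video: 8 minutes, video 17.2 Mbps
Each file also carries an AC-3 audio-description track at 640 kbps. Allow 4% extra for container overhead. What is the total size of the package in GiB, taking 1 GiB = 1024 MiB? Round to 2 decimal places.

6.66 GiB

Audio: 640 kbps = 0.640 Mbps.
sports highlight package: 28.330 Mbps × 540 s × 1.04 = 15910.1 Mb
dashcam clip: 19.940 Mbps × 1560 s × 1.04 = 32350.7 Mb
music video: 17.840 Mbps × 480 s × 1.04 = 8905.7 Mb
Total: 57166.5 Mb = 7145.8 MB.
= 6.655 GiB.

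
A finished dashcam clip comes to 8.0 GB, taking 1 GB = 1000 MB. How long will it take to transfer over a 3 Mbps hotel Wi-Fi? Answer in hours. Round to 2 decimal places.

File: 8.0 GB = 64000.0 Mb.
At 3 Mbps: 64000.0 / 3 = 21333.3 s ≈ 5.93 hours.

5.93 hours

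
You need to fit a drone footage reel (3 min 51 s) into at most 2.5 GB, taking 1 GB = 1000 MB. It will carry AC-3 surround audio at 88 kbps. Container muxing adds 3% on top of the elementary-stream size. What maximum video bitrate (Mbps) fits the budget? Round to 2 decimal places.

83.97 Mbps

Budget: 2.5 GB = 20000.0 Mb.
Stream payload after overhead: 20000.0 / 1.03 = 19417.5 Mb.
3 min 51 s = 231 s
Total bitrate budget: 19417.5 Mb / 231 s = 84.058 Mbps.
Audio: 88 kbps = 0.088 Mbps.
Video: 84.058 − 0.088 = 83.970 Mbps.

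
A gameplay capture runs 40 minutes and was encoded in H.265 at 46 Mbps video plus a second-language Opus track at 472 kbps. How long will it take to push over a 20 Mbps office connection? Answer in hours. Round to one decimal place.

40 min = 2400 s
Audio: 472 kbps = 0.472 Mbps.
Total bitrate: 46.472 Mbps.
File: 46.472 Mbps × 2400 s = 111532.8 Mb.
At 20 Mbps: 111532.8 / 20 = 5576.6 s ≈ 1.55 hours.

1.5 hours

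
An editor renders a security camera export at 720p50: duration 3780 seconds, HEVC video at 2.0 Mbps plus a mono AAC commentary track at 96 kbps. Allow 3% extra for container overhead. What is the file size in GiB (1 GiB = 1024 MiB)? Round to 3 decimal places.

Audio: 96 kbps = 0.096 Mbps.
Total bitrate: 2.0 + 0.096 = 2.096 Mbps.
Stream data: 2.096 Mbps × 3780 s = 7922.9 Mb.
With 3% container overhead: ×1.03.
8,161 Mb = 1,020,070,800 bytes ÷ 1,073,741,824 = 0.95 GiB.

0.950 GiB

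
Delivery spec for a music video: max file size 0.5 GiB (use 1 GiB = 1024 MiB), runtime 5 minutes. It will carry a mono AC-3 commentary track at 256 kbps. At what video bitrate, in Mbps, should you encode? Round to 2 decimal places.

Budget: 0.5 GiB = 4295.0 Mb.
5 min = 300 s
Total bitrate budget: 4295.0 Mb / 300 s = 14.317 Mbps.
Audio: 256 kbps = 0.256 Mbps.
Video: 14.317 − 0.256 = 14.061 Mbps.

14.06 Mbps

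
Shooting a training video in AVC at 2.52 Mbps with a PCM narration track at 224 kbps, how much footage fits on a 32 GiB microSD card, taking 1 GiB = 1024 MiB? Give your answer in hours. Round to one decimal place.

27.8 hours

Audio: 224 kbps = 0.224 Mbps.
Total bitrate: 2.52 + 0.224 = 2.744 Mbps.
Capacity: 32 GiB = 274,878 Mb.
Recording time: 274,878 / 2.744 = 100,174 s ≈ 27.8 hours.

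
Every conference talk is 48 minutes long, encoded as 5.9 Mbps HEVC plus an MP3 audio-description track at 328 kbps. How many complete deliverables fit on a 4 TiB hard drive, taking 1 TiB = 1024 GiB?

48 min = 2880 s
Audio: 328 kbps = 0.328 Mbps.
Total bitrate: 6.228 Mbps.
Per item: 6.228 Mbps × 2880 s = 17,937 Mb = 2,242 MB.
Capacity: 4 TiB = 35,184,372 Mb; 1961.59 items → 1961 complete.

1961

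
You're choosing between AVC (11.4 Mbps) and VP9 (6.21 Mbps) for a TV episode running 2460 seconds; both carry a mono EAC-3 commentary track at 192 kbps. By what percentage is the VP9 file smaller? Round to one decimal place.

Audio: 192 kbps = 0.192 Mbps.
AVC: 11.592 Mbps × 2460 s = 28516.3 Mb = 3.320 GiB.
VP9: 6.402 Mbps × 2460 s = 15748.9 Mb = 1.833 GiB.
Reduction: (1 − 1.833/3.320) × 100 = 44.77%.

44.8%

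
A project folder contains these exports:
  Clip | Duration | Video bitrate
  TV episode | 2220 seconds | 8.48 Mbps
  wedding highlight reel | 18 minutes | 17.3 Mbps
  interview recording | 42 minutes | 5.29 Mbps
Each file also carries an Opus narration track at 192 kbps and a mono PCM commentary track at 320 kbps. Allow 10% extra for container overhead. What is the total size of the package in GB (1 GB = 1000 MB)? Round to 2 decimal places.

7.40 GB

Audio total: 192 + 320 = 512 kbps = 0.512 Mbps.
TV episode: 8.992 Mbps × 2220 s × 1.10 = 21958.5 Mb
wedding highlight reel: 17.812 Mbps × 1080 s × 1.10 = 21160.7 Mb
interview recording: 5.802 Mbps × 2520 s × 1.10 = 16083.1 Mb
Total: 59202.3 Mb = 7400.3 MB.
= 7.400 GB.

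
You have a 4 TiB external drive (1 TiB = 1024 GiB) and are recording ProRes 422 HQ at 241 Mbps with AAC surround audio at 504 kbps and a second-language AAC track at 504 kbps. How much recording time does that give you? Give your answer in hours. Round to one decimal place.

Audio total: 504 + 504 = 1008 kbps = 1.008 Mbps.
Total bitrate: 241 + 1.008 = 242.008 Mbps.
Capacity: 4 TiB = 35,184,372 Mb.
Recording time: 35,184,372 / 242.008 = 145,385 s ≈ 40.4 hours.

40.4 hours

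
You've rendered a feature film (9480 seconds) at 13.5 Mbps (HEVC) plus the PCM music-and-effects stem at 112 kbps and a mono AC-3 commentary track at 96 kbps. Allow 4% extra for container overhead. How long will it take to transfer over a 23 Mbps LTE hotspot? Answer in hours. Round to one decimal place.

1.6 hours

Audio total: 112 + 96 = 208 kbps = 0.208 Mbps.
Total bitrate: 13.708 Mbps.
File: 13.708 Mbps × 9480 s = 129951.8 Mb.
With 4% container overhead: ×1.04. → 135149.9 Mb.
At 23 Mbps: 135149.9 / 23 = 5876.1 s ≈ 1.63 hours.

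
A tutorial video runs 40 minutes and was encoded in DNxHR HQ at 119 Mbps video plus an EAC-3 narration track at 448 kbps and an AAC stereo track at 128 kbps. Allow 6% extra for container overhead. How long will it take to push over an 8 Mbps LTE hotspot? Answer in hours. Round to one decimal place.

40 min = 2400 s
Audio total: 448 + 128 = 576 kbps = 0.576 Mbps.
Total bitrate: 119.576 Mbps.
File: 119.576 Mbps × 2400 s = 286982.4 Mb.
With 6% container overhead: ×1.06. → 304201.3 Mb.
At 8 Mbps: 304201.3 / 8 = 38025.2 s ≈ 10.6 hours.

10.6 hours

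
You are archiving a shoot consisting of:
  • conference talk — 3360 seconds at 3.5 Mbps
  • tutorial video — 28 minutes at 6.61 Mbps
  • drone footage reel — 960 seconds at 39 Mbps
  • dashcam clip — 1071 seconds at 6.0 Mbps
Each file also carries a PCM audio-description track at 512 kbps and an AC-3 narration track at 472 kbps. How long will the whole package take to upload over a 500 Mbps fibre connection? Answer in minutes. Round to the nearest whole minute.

Audio total: 512 + 472 = 984 kbps = 0.984 Mbps.
conference talk: 4.484 Mbps × 3360 s = 15066.2 Mb
tutorial video: 7.594 Mbps × 1680 s = 12757.9 Mb
drone footage reel: 39.984 Mbps × 960 s = 38384.6 Mb
dashcam clip: 6.984 Mbps × 1071 s = 7479.9 Mb
Total: 73688.7 Mb = 9211.1 MB.
At 500 Mbps: 73688.7 / 500 = 147 s ≈ 2.46 minutes.

2 minutes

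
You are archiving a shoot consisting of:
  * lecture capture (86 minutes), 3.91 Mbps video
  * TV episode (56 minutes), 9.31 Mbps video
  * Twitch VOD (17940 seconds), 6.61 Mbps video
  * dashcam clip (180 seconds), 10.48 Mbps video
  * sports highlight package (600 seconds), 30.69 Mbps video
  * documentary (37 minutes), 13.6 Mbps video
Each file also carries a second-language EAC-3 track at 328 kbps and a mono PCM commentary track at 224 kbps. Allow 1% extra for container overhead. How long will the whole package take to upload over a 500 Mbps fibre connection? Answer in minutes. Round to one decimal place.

Audio total: 328 + 224 = 552 kbps = 0.552 Mbps.
lecture capture: 4.462 Mbps × 5160 s × 1.01 = 23254.2 Mb
TV episode: 9.862 Mbps × 3360 s × 1.01 = 33467.7 Mb
Twitch VOD: 7.162 Mbps × 17940 s × 1.01 = 129771.1 Mb
dashcam clip: 11.032 Mbps × 180 s × 1.01 = 2005.6 Mb
sports highlight package: 31.242 Mbps × 600 s × 1.01 = 18932.7 Mb
documentary: 14.152 Mbps × 2220 s × 1.01 = 31731.6 Mb
Total: 239162.9 Mb = 29895.4 MB.
At 500 Mbps: 239162.9 / 500 = 478 s ≈ 7.97 minutes.

8.0 minutes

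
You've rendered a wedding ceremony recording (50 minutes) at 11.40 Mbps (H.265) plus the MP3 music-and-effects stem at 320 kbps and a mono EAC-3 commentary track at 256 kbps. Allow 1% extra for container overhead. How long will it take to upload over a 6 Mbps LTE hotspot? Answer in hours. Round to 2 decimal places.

1.68 hours

50 min = 3000 s
Audio total: 320 + 256 = 576 kbps = 0.576 Mbps.
Total bitrate: 11.976 Mbps.
File: 11.976 Mbps × 3000 s = 35928.0 Mb.
With 1% container overhead: ×1.01. → 36287.3 Mb.
At 6 Mbps: 36287.3 / 6 = 6047.9 s ≈ 1.68 hours.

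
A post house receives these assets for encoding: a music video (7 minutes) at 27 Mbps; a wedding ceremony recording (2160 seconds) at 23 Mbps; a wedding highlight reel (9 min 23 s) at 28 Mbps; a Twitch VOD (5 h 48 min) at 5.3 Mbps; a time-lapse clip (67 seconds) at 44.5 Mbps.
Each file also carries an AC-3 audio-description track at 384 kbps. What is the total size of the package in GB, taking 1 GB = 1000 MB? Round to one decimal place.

25.0 GB

Audio: 384 kbps = 0.384 Mbps.
music video: 27.384 Mbps × 420 s = 11501.3 Mb
wedding ceremony recording: 23.384 Mbps × 2160 s = 50509.4 Mb
wedding highlight reel: 28.384 Mbps × 563 s = 15980.2 Mb
Twitch VOD: 5.684 Mbps × 20880 s = 118681.9 Mb
time-lapse clip: 44.884 Mbps × 67 s = 3007.2 Mb
Total: 199680.1 Mb = 24960.0 MB.
= 24.96 GB.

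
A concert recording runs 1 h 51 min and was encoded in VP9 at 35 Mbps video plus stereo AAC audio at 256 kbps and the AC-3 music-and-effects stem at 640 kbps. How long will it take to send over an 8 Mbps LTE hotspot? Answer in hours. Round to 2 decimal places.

8.30 hours

1 h 51 min = 111 min = 6660 s
Audio total: 256 + 640 = 896 kbps = 0.896 Mbps.
Total bitrate: 35.896 Mbps.
File: 35.896 Mbps × 6660 s = 239067.4 Mb.
At 8 Mbps: 239067.4 / 8 = 29883.4 s ≈ 8.3 hours.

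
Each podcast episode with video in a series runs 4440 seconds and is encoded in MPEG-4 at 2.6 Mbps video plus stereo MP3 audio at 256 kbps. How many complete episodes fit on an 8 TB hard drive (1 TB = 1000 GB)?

Audio: 256 kbps = 0.256 Mbps.
Total bitrate: 2.856 Mbps.
Per item: 2.856 Mbps × 4440 s = 12,681 Mb = 1,585 MB.
Capacity: 8 TB = 64,000,000 Mb; 5047.06 items → 5047 complete.

5047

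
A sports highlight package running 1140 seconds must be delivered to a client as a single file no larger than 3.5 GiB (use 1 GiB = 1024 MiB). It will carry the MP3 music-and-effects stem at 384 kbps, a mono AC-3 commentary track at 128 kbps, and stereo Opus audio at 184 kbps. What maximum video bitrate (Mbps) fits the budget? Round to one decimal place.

25.7 Mbps

Budget: 3.5 GiB = 30064.8 Mb.
Total bitrate budget: 30064.8 Mb / 1140 s = 26.373 Mbps.
Audio total: 384 + 128 + 184 = 696 kbps = 0.696 Mbps.
Video: 26.373 − 0.696 = 25.677 Mbps.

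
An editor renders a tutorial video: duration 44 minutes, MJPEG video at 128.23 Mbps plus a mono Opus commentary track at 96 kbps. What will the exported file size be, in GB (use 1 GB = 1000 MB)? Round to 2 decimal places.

42.35 GB

44 min = 2640 s
Audio: 96 kbps = 0.096 Mbps.
Total bitrate: 128.23 + 0.096 = 128.326 Mbps.
Stream data: 128.326 Mbps × 2640 s = 338780.6 Mb.
338,781 Mb ÷ 8 = 42,348 MB → 42.35 GB.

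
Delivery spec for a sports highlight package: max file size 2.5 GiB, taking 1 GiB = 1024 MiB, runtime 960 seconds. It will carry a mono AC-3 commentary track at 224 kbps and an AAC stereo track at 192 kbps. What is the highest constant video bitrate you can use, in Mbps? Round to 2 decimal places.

Budget: 2.5 GiB = 21474.8 Mb.
Total bitrate budget: 21474.8 Mb / 960 s = 22.370 Mbps.
Audio total: 224 + 192 = 416 kbps = 0.416 Mbps.
Video: 22.370 − 0.416 = 21.954 Mbps.

21.95 Mbps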